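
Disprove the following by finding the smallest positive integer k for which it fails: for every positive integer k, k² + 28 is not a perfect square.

k = 6

A counterexample is any positive integer k such that k² + 28 is a perfect square; we check each in order.
k = 1: 1² + 28 = 29, not a perfect square.
k = 2: 2² + 28 = 32, not a perfect square.
k = 3: 3² + 28 = 37, not a perfect square.
k = 4: 4² + 28 = 44, not a perfect square.
k = 5: 5² + 28 = 53, not a perfect square.
k = 6: 6² + 28 = 64 = 8², a perfect square.
So k = 6 is the smallest counterexample.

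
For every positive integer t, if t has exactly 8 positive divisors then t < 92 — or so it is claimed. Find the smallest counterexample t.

t = 102

We need the least positive integer t for which t has exactly 8 positive divisors but the claim fails.
For t = 24, 30, 40, 42, 54, 56, 66, 70, 78, 88 the conclusion holds.
t = 102: τ(102) = 8; 102 ≥ 92.
Hence t = 102 is a counterexample.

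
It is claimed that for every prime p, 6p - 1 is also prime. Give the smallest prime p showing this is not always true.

p = 2: 6p - 1 = 11, prime.
p = 3: 6p - 1 = 17, prime.
p = 5: 6p - 1 = 29, prime.
p = 7: 6p - 1 = 41, prime.
p = 11: 6p - 1 = 65 = 5 × 13, not prime.

p = 11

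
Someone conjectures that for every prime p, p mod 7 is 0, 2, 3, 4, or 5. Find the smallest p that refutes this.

We need the least prime p for which the claim fails.
For p = 2, 3, 5, 7, 11 the conclusion holds.
p = 13: 13 mod 7 = 6 — not in {0, 2, 3, 4, 5}.
So p = 13 is the smallest counterexample.

p = 13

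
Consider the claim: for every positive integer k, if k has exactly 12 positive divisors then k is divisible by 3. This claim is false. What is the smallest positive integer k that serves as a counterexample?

Check each positive integer k in order until k has exactly 12 positive divisors but k is not divisible by 3.
For k = 60, 72, 84, 90, 96, 108, 126, 132 the conclusion holds.
k = 140: τ(140) = 12; 140 mod 3 = 2.
So k = 140 is the smallest counterexample.

k = 140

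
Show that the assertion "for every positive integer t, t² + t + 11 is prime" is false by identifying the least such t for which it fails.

Check each positive integer t in order until t² + t + 11 is not prime.
For t = 1, 2, 3, 4, 5, 6, 7, 8, 9 the conclusion holds.
t = 10: t² + t + 11 = 121 = 11 × 11, composite.

t = 10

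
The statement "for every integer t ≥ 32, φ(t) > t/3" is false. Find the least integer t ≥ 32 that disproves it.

t = 36

We need the least integer t ≥ 32 for which the claim fails.
The first 4 eligible values, up to t = 35, all satisfy the conclusion.
t = 36: φ(36) = 12 and 36/3 = 12, so φ(36) ≤ 36/3.
Thus t = 36 disproves the claim, and no smaller t works.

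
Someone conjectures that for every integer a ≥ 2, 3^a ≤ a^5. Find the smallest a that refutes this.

a = 11

We need the least integer a ≥ 2 for which 3^a > a^5.
For a = 2, 3, 4, 5, 6, 7, 8, 9, 10 the conclusion holds.
a = 11: 3^a = 177147 and a^5 = 161051, so 177147 > 161051.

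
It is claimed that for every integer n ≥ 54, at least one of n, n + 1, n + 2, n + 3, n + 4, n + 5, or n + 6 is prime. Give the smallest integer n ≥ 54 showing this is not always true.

n = 90

We need the least integer n ≥ 54 for which n, n + 1, n + 2, n + 3, n + 4, n + 5, n + 6 are all composite.
For n = 54, 55, 56, 57, …, 87, 88, 89 the conclusion holds.
n = 90: 90 = 2 × 45; 91 = 7 × 13; 92 = 2 × 46; 93 = 3 × 31; 94 = 2 × 47; 95 = 5 × 19; 96 = 2 × 48 — all composite.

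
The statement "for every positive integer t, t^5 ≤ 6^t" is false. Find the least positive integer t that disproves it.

t = 3

Check each positive integer t in order until t^5 > 6^t.
For t = 1, 2 the conclusion holds.
t = 3: t^5 = 243 and 6^t = 216, so 243 > 216.
So t = 3 is the smallest counterexample.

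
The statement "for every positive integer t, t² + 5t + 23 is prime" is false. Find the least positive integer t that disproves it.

t = 14

For t = 1, 2, 3, 4, …, 11, 12, 13 the conclusion holds.
t = 14: t² + 5t + 23 = 289 = 17 × 17, composite.
Thus t = 14 disproves the claim, and no smaller t works.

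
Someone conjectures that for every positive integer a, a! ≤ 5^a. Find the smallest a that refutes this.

A counterexample is any positive integer a such that a! > 5^a; we check each in order.
For a = 1, 2, 3, 4, …, 9, 10, 11 the conclusion holds.
a = 12: a! = 479001600 and 5^a = 244140625, so 479001600 > 244140625.
So a = 12 is the smallest counterexample.

a = 12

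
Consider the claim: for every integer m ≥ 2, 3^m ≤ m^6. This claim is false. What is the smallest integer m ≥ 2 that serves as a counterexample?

A counterexample is any integer m ≥ 2 such that 3^m > m^6; we check each in order.
For m = 2, 3, 4, 5, …, 12, 13, 14 the conclusion holds.
m = 15: 3^m = 14348907 and m^6 = 11390625, so 14348907 > 11390625.

m = 15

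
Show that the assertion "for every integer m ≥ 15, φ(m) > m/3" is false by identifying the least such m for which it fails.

m = 18

We need the least integer m ≥ 15 for which the claim fails.
For m = 15, 16, 17 the conclusion holds.
m = 18: φ(18) = 6 and 18/3 = 6, so φ(18) ≤ 18/3.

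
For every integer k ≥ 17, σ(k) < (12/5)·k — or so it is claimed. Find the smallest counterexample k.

k = 24

We need the least integer k ≥ 17 for which the claim fails.
For k = 17, 18, 19, 20, 21, 22, 23 the conclusion holds.
k = 24: σ(24) = 60; 60 ≥ 288/5.
So k = 24 is the smallest counterexample.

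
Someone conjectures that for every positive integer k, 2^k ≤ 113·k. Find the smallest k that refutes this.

A counterexample is any positive integer k such that 2^k > 113·k; we check each in order.
For k = 1, 2, 3, 4, 5, 6, 7, 8, 9, 10 the conclusion holds.
k = 11: 2^k = 2048 and 113·k = 1243, so 2048 > 1243.
So k = 11 is the smallest counterexample.

k = 11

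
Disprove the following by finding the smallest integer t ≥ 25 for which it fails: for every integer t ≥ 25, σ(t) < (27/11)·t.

t = 36

Check each integer t ≥ 25 in order until the claim fails.
For t = 25, 26, 27, 28, …, 33, 34, 35 the conclusion holds.
t = 36: σ(36) = 91; 91 ≥ 972/11.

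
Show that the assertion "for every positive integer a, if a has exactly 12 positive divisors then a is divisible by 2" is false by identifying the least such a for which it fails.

A counterexample is any positive integer a such that a has exactly 12 positive divisors but a is not divisible by 2; we check each in order.
For a = 60, 72, 84, 90, …, 294, 306, 308 the conclusion holds.
a = 315: τ(315) = 12; 315 mod 2 = 1.

a = 315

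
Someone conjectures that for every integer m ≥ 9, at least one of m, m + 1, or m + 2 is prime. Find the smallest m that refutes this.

A counterexample is any integer m ≥ 9 such that m, m + 1, m + 2 are all composite; we check each in order.
m = 9: 11 is prime.
m = 10: 11 is prime.
m = 11: 11 is prime.
m = 12: 13 is prime.
m = 13: 13 is prime.
m = 14: 14 = 2 × 7; 15 = 3 × 5; 16 = 2 × 8 — all composite.
Thus m = 14 disproves the claim, and no smaller m works.

m = 14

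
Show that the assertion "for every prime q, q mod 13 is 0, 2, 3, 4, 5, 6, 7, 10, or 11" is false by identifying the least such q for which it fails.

A counterexample is any prime q such that the claim fails; we check each in order.
For q = 2, 3, 5, 7, …, 37, 41, 43 the conclusion holds.
q = 47: 47 mod 13 = 8 — not in {0, 2, 3, 4, 5, 6, 7, 10, 11}.
Hence q = 47 is a counterexample.

q = 47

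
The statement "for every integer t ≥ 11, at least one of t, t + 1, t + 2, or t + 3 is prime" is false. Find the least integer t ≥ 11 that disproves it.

t = 24

For t = 11, 12, 13, 14, …, 21, 22, 23 the conclusion holds.
t = 24: 24 = 2 × 12; 25 = 5 × 5; 26 = 2 × 13; 27 = 3 × 9 — all composite.
Hence t = 24 is a counterexample.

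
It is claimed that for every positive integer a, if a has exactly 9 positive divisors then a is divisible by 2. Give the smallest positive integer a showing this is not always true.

a = 225

Check each positive integer a in order until a has exactly 9 positive divisors but a is not divisible by 2.
For a = 36, 100, 196 the conclusion holds.
a = 225: τ(225) = 9; 225 mod 2 = 1.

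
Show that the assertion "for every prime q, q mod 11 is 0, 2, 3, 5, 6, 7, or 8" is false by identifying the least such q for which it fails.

q = 23

Check each prime q in order until the claim fails.
The first 8 eligible values, up to q = 19, all satisfy the conclusion.
q = 23: 23 mod 11 = 1 — not in {0, 2, 3, 5, 6, 7, 8}.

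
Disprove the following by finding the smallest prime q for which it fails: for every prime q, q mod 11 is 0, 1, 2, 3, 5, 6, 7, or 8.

We need the least prime q for which the claim fails.
For q = 2, 3, 5, 7, 11, 13, 17, 19, 23, 29 the conclusion holds.
q = 31: 31 mod 11 = 9 — not in {0, 1, 2, 3, 5, 6, 7, 8}.

q = 31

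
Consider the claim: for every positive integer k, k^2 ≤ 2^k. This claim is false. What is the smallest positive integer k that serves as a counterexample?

We need the least positive integer k for which k^2 > 2^k.
For k = 1, 2 the conclusion holds.
k = 3: k^2 = 9 and 2^k = 8, so 9 > 8.
Thus k = 3 disproves the claim, and no smaller k works.

k = 3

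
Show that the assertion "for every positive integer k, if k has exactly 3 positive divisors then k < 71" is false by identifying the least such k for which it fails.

Check each positive integer k in order until k has exactly 3 positive divisors but the claim fails.
The first 4 eligible values, up to k = 49, all satisfy the conclusion.
k = 121: τ(121) = 3; 121 ≥ 71.

k = 121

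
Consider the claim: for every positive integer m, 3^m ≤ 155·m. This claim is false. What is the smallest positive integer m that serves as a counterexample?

m = 7

Check each positive integer m in order until 3^m > 155·m.
For m = 1, 2, 3, 4, 5, 6 the conclusion holds.
m = 7: 3^m = 2187 and 155·m = 1085, so 2187 > 1085.
Thus m = 7 disproves the claim, and no smaller m works.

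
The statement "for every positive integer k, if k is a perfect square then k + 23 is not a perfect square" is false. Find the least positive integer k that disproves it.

k = 121

The first 10 eligible values, up to k = 100, all satisfy the conclusion.
k = 121: 121 = 11² and 121 + 23 = 144 = 12².
So k = 121 is the smallest counterexample.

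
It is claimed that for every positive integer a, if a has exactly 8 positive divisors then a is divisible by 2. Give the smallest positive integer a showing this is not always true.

For a = 24, 30, 40, 42, …, 88, 102, 104 the conclusion holds.
a = 105: τ(105) = 8; 105 mod 2 = 1.
Thus a = 105 disproves the claim, and no smaller a works.

a = 105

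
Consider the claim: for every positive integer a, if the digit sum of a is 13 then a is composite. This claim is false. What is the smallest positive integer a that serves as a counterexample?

a = 67

We need the least positive integer a for which the digit sum of a is 13 but a is prime.
For a = 49, 58 the conclusion holds.
a = 67: digit sum 13; 67 is prime, not composite.
Hence a = 67 is a counterexample.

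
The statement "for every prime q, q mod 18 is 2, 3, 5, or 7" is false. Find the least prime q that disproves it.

q = 11

We need the least prime q for which the claim fails.
q = 2: 2 mod 18 = 2.
q = 3: 3 mod 18 = 3.
q = 5: 5 mod 18 = 5.
q = 7: 7 mod 18 = 7.
q = 11: 11 mod 18 = 11 — not in {2, 3, 5, 7}.
Hence q = 11 is a counterexample.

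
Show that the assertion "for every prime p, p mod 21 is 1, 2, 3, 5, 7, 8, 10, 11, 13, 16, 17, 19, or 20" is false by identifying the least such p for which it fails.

The first 18 eligible values, up to p = 61, all satisfy the conclusion.
p = 67: 67 mod 21 = 4 — not in {1, 2, 3, 5, 7, 8, 10, 11, 13, 16, 17, 19, 20}.
Hence p = 67 is a counterexample.

p = 67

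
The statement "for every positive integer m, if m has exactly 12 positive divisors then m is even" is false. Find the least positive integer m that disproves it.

We need the least positive integer m for which m has exactly 12 positive divisors but m is odd.
For m = 60, 72, 84, 90, …, 294, 306, 308 the conclusion holds.
m = 315: divisors of 315: 12 divisors; 315 is odd.

m = 315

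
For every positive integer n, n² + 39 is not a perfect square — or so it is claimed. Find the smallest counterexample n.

n = 5

A counterexample is any positive integer n such that n² + 39 is a perfect square; we check each in order.
The first 4 eligible values, up to n = 4, all satisfy the conclusion.
n = 5: 5² + 39 = 64 = 8², a perfect square.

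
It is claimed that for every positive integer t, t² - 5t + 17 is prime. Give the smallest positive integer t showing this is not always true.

The first 12 eligible values, up to t = 12, all satisfy the conclusion.
t = 13: t² - 5t + 17 = 121 = 11 × 11, composite.

t = 13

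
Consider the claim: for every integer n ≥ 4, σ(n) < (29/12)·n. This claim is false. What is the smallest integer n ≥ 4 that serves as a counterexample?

n = 24

Check each integer n ≥ 4 in order until the claim fails.
For n = 4, 5, 6, 7, …, 21, 22, 23 the conclusion holds.
n = 24: σ(24) = 60; 60 ≥ 58.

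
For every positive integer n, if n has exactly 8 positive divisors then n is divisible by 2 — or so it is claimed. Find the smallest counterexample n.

n = 105

For n = 24, 30, 40, 42, …, 88, 102, 104 the conclusion holds.
n = 105: τ(105) = 8; 105 mod 2 = 1.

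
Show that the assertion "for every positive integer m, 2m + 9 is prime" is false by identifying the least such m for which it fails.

We need the least positive integer m for which 2m + 9 is not prime.
m = 1: 2m + 9 = 11, prime.
m = 2: 2m + 9 = 13, prime.
m = 3: 2m + 9 = 15 = 3 × 5, composite.

m = 3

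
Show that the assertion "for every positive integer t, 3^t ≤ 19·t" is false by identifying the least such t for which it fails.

For t = 1, 2, 3 the conclusion holds.
t = 4: 3^t = 81 and 19·t = 76, so 81 > 76.
So t = 4 is the smallest counterexample.

t = 4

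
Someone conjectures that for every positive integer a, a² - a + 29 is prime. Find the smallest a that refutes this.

a = 3

a = 1: a² - a + 29 = 29, prime.
a = 2: a² - a + 29 = 31, prime.
a = 3: a² - a + 29 = 35 = 5 × 7, composite.
Hence a = 3 is a counterexample.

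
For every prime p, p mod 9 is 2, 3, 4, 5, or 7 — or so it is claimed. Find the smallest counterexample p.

A counterexample is any prime p such that the claim fails; we check each in order.
The first 6 eligible values, up to p = 13, all satisfy the conclusion.
p = 17: 17 mod 9 = 8 — not in {2, 3, 4, 5, 7}.
Thus p = 17 disproves the claim, and no smaller p works.

p = 17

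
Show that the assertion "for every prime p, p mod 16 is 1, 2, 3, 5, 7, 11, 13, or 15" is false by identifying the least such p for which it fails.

p = 41

We need the least prime p for which the claim fails.
For p = 2, 3, 5, 7, …, 29, 31, 37 the conclusion holds.
p = 41: 41 mod 16 = 9 — not in {1, 2, 3, 5, 7, 11, 13, 15}.
Thus p = 41 disproves the claim, and no smaller p works.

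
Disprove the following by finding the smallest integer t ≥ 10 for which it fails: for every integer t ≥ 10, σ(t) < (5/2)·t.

t = 24

For t = 10, 11, 12, 13, …, 21, 22, 23 the conclusion holds.
t = 24: σ(24) = 60; 60 ≥ 60.
So t = 24 is the smallest counterexample.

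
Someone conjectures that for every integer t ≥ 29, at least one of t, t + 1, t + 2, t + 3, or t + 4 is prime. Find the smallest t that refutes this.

t = 32

Check each integer t ≥ 29 in order until t, t + 1, t + 2, t + 3, t + 4 are all composite.
t = 29: 29 is prime.
t = 30: 31 is prime.
t = 31: 31 is prime.
t = 32: 32 = 2 × 16; 33 = 3 × 11; 34 = 2 × 17; 35 = 5 × 7; 36 = 2 × 18 — all composite.
Hence t = 32 is a counterexample.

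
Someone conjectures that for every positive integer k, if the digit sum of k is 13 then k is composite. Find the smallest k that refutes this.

k = 67

A counterexample is any positive integer k such that the digit sum of k is 13 but k is prime; we check each in order.
k = 49: digit sum 13; 49 is composite.
k = 58: digit sum 13; 58 is composite.
k = 67: digit sum 13; 67 is prime, not composite.
So k = 67 is the smallest counterexample.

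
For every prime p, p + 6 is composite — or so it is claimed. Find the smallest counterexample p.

p = 5

Check each prime p in order until p + 6 is prime.
For p = 2, 3 the conclusion holds.
p = 5: p + 6 = 11, prime — not composite.
Thus p = 5 disproves the claim, and no smaller p works.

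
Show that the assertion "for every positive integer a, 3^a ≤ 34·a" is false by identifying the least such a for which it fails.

A counterexample is any positive integer a such that 3^a > 34·a; we check each in order.
For a = 1, 2, 3, 4 the conclusion holds.
a = 5: 3^a = 243 and 34·a = 170, so 243 > 170.
So a = 5 is the smallest counterexample.

a = 5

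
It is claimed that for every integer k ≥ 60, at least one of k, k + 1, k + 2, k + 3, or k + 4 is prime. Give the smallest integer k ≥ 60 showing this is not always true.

k = 62

We need the least integer k ≥ 60 for which k, k + 1, k + 2, k + 3, k + 4 are all composite.
k = 60: 61 is prime.
k = 61: 61 is prime.
k = 62: 62 = 2 × 31; 63 = 3 × 21; 64 = 2 × 32; 65 = 5 × 13; 66 = 2 × 33 — all composite.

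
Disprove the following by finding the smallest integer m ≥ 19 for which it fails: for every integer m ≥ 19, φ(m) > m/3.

A counterexample is any integer m ≥ 19 such that the claim fails; we check each in order.
For m = 19, 20, 21, 22, 23 the conclusion holds.
m = 24: φ(24) = 8 and 24/3 = 8, so φ(24) ≤ 24/3.
So m = 24 is the smallest counterexample.

m = 24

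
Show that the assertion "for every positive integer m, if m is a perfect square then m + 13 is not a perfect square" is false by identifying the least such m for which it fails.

m = 36

For m = 1, 4, 9, 16, 25 the conclusion holds.
m = 36: 36 = 6² and 36 + 13 = 49 = 7².
So m = 36 is the smallest counterexample.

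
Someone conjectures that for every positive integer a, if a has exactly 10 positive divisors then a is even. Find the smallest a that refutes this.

a = 405

For a = 48, 80, 112, 162, 176, 208, 272, 304, 368 the conclusion holds.
a = 405: divisors of 405: 10 divisors; 405 is odd.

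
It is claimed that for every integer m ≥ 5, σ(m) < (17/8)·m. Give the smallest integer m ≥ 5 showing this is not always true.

For m = 5, 6, 7, 8, 9, 10, 11 the conclusion holds.
m = 12: σ(12) = 28; 28 ≥ 51/2.

m = 12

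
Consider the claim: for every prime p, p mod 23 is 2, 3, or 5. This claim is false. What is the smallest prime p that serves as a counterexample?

p = 7

Check each prime p in order until the claim fails.
p = 2: 2 mod 23 = 2.
p = 3: 3 mod 23 = 3.
p = 5: 5 mod 23 = 5.
p = 7: 7 mod 23 = 7 — not in {2, 3, 5}.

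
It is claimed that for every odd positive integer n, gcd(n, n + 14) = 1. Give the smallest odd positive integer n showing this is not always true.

n = 7

For n = 1, 3, 5 the conclusion holds.
n = 7: gcd(7, 21) = 7.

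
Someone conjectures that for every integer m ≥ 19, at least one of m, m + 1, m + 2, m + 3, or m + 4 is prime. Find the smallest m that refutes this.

The first 5 eligible values, up to m = 23, all satisfy the conclusion.
m = 24: 24 = 2 × 12; 25 = 5 × 5; 26 = 2 × 13; 27 = 3 × 9; 28 = 2 × 14 — all composite.
So m = 24 is the smallest counterexample.

m = 24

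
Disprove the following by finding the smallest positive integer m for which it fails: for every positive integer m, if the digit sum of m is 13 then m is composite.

m = 67

For m = 49, 58 the conclusion holds.
m = 67: digit sum 13; 67 is prime, not composite.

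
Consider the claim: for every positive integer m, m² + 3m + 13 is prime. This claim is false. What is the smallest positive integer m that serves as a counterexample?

Check each positive integer m in order until m² + 3m + 13 is not prime.
For m = 1, 2, 3, 4, 5, 6, 7, 8 the conclusion holds.
m = 9: m² + 3m + 13 = 121 = 11 × 11, composite.

m = 9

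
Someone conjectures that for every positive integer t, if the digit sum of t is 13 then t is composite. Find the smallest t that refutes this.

t = 67

We need the least positive integer t for which the digit sum of t is 13 but t is prime.
For t = 49, 58 the conclusion holds.
t = 67: digit sum 13; 67 is prime, not composite.
So t = 67 is the smallest counterexample.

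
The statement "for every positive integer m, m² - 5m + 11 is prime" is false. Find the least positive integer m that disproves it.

A counterexample is any positive integer m such that m² - 5m + 11 is not prime; we check each in order.
The first 6 eligible values, up to m = 6, all satisfy the conclusion.
m = 7: m² - 5m + 11 = 25 = 5 × 5, composite.
Thus m = 7 disproves the claim, and no smaller m works.

m = 7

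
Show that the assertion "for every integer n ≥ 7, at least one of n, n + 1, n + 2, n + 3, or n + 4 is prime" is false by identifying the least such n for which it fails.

Check each integer n ≥ 7 in order until n, n + 1, n + 2, n + 3, n + 4 are all composite.
For n = 7, 8, 9, 10, …, 21, 22, 23 the conclusion holds.
n = 24: 24 = 2 × 12; 25 = 5 × 5; 26 = 2 × 13; 27 = 3 × 9; 28 = 2 × 14 — all composite.
Thus n = 24 disproves the claim, and no smaller n works.

n = 24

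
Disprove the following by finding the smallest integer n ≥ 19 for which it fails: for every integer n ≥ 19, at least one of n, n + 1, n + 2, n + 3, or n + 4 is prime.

The first 5 eligible values, up to n = 23, all satisfy the conclusion.
n = 24: 24 = 2 × 12; 25 = 5 × 5; 26 = 2 × 13; 27 = 3 × 9; 28 = 2 × 14 — all composite.

n = 24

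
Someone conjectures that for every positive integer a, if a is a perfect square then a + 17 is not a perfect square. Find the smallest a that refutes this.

a = 64

A counterexample is any positive integer a such that a is a perfect square but a + 17 is a perfect square; we check each in order.
For a = 1, 4, 9, 16, 25, 36, 49 the conclusion holds.
a = 64: 64 = 8² and 64 + 17 = 81 = 9².
Hence a = 64 is a counterexample.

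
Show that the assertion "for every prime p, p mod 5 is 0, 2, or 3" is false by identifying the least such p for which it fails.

p = 11

The first 4 eligible values, up to p = 7, all satisfy the conclusion.
p = 11: 11 mod 5 = 1 — not in {0, 2, 3}.
Thus p = 11 disproves the claim, and no smaller p works.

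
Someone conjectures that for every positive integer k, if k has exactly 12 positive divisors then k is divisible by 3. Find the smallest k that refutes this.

Check each positive integer k in order until k has exactly 12 positive divisors but k is not divisible by 3.
k = 60: τ(60) = 12; 60 mod 3 = 0.
k = 72: τ(72) = 12; 72 mod 3 = 0.
k = 84: τ(84) = 12; 84 mod 3 = 0.
k = 90: τ(90) = 12; 90 mod 3 = 0.
k = 96: τ(96) = 12; 96 mod 3 = 0.
k = 108: τ(108) = 12; 108 mod 3 = 0.
k = 126: τ(126) = 12; 126 mod 3 = 0.
k = 132: τ(132) = 12; 132 mod 3 = 0.
k = 140: τ(140) = 12; 140 mod 3 = 2.
Thus k = 140 disproves the claim, and no smaller k works.

k = 140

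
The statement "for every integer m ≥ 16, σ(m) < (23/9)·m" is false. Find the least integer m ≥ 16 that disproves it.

The first 32 eligible values, up to m = 47, all satisfy the conclusion.
m = 48: σ(48) = 124; 124 ≥ 368/3.
Thus m = 48 disproves the claim, and no smaller m works.

m = 48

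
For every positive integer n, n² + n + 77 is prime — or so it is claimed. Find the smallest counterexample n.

n = 6

We need the least positive integer n for which n² + n + 77 is not prime.
For n = 1, 2, 3, 4, 5 the conclusion holds.
n = 6: n² + n + 77 = 119 = 7 × 17, composite.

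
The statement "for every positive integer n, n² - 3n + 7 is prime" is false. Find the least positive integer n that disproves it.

n = 6

Check each positive integer n in order until n² - 3n + 7 is not prime.
The first 5 eligible values, up to n = 5, all satisfy the conclusion.
n = 6: n² - 3n + 7 = 25 = 5 × 5, composite.
Hence n = 6 is a counterexample.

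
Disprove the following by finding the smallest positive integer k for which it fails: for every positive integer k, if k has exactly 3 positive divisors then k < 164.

k = 169

We need the least positive integer k for which k has exactly 3 positive divisors but the claim fails.
For k = 4, 9, 25, 49, 121 the conclusion holds.
k = 169: τ(169) = 3; 169 ≥ 164.
Hence k = 169 is a counterexample.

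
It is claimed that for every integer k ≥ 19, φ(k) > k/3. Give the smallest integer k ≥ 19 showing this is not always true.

Check each integer k ≥ 19 in order until the claim fails.
k = 19: φ(19) = 18 and 19/3 = 19/3, so φ(19) > 19/3.
k = 20: φ(20) = 8 and 20/3 = 20/3, so φ(20) > 20/3.
k = 21: φ(21) = 12 and 21/3 = 7, so φ(21) > 21/3.
k = 22: φ(22) = 10 and 22/3 = 22/3, so φ(22) > 22/3.
k = 23: φ(23) = 22 and 23/3 = 23/3, so φ(23) > 23/3.
k = 24: φ(24) = 8 and 24/3 = 8, so φ(24) ≤ 24/3.

k = 24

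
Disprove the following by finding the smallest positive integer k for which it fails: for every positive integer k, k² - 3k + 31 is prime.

k = 4

We need the least positive integer k for which k² - 3k + 31 is not prime.
For k = 1, 2, 3 the conclusion holds.
k = 4: k² - 3k + 31 = 35 = 5 × 7, composite.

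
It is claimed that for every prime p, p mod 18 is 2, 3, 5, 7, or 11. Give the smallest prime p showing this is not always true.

p = 13

Check each prime p in order until the claim fails.
The first 5 eligible values, up to p = 11, all satisfy the conclusion.
p = 13: 13 mod 18 = 13 — not in {2, 3, 5, 7, 11}.
Thus p = 13 disproves the claim, and no smaller p works.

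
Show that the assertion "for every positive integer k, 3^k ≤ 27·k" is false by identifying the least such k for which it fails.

Check each positive integer k in order until 3^k > 27·k.
For k = 1, 2, 3, 4 the conclusion holds.
k = 5: 3^k = 243 and 27·k = 135, so 243 > 135.
Thus k = 5 disproves the claim, and no smaller k works.

k = 5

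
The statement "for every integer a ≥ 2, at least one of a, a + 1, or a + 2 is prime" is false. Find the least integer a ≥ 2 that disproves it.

We need the least integer a ≥ 2 for which a, a + 1, a + 2 are all composite.
The first 6 eligible values, up to a = 7, all satisfy the conclusion.
a = 8: 8 = 2 × 4; 9 = 3 × 3; 10 = 2 × 5 — all composite.

a = 8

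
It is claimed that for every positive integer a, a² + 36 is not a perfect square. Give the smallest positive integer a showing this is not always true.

A counterexample is any positive integer a such that a² + 36 is a perfect square; we check each in order.
The first 7 eligible values, up to a = 7, all satisfy the conclusion.
a = 8: 8² + 36 = 100 = 10², a perfect square.

a = 8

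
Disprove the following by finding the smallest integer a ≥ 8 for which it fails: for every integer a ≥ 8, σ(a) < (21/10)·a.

Check each integer a ≥ 8 in order until the claim fails.
The first 4 eligible values, up to a = 11, all satisfy the conclusion.
a = 12: σ(12) = 28; 28 ≥ 126/5.
So a = 12 is the smallest counterexample.

a = 12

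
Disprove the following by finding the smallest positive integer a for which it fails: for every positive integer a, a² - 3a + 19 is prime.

Check each positive integer a in order until a² - 3a + 19 is not prime.
For a = 1, 2, 3, 4, …, 15, 16, 17 the conclusion holds.
a = 18: a² - 3a + 19 = 289 = 17 × 17, composite.
Thus a = 18 disproves the claim, and no smaller a works.

a = 18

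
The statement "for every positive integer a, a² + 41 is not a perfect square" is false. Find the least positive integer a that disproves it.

a = 20

A counterexample is any positive integer a such that a² + 41 is a perfect square; we check each in order.
The first 19 eligible values, up to a = 19, all satisfy the conclusion.
a = 20: 20² + 41 = 441 = 21², a perfect square.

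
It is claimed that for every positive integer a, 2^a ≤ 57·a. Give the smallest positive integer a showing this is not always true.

For a = 1, 2, 3, 4, 5, 6, 7, 8, 9 the conclusion holds.
a = 10: 2^a = 1024 and 57·a = 570, so 1024 > 570.
Hence a = 10 is a counterexample.

a = 10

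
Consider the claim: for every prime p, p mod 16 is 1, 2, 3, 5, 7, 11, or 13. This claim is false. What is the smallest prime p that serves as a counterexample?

p = 31

Check each prime p in order until the claim fails.
The first 10 eligible values, up to p = 29, all satisfy the conclusion.
p = 31: 31 mod 16 = 15 — not in {1, 2, 3, 5, 7, 11, 13}.
So p = 31 is the smallest counterexample.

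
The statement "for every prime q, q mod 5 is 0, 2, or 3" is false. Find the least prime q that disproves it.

q = 2: 2 mod 5 = 2.
q = 3: 3 mod 5 = 3.
q = 5: 5 mod 5 = 0.
q = 7: 7 mod 5 = 2.
q = 11: 11 mod 5 = 1 — not in {0, 2, 3}.
So q = 11 is the smallest counterexample.

q = 11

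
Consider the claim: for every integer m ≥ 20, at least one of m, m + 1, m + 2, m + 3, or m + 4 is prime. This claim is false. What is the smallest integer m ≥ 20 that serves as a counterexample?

We need the least integer m ≥ 20 for which m, m + 1, m + 2, m + 3, m + 4 are all composite.
For m = 20, 21, 22, 23 the conclusion holds.
m = 24: 24 = 2 × 12; 25 = 5 × 5; 26 = 2 × 13; 27 = 3 × 9; 28 = 2 × 14 — all composite.

m = 24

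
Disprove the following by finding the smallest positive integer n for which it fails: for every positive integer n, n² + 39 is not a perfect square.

n = 5

The first 4 eligible values, up to n = 4, all satisfy the conclusion.
n = 5: 5² + 39 = 64 = 8², a perfect square.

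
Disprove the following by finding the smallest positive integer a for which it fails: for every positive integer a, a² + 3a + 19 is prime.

a = 15

A counterexample is any positive integer a such that a² + 3a + 19 is not prime; we check each in order.
The first 14 eligible values, up to a = 14, all satisfy the conclusion.
a = 15: a² + 3a + 19 = 289 = 17 × 17, composite.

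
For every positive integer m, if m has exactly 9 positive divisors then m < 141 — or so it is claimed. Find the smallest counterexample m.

m = 196

A counterexample is any positive integer m such that m has exactly 9 positive divisors but the claim fails; we check each in order.
m = 36: τ(36) = 9; 36 < 141.
m = 100: τ(100) = 9; 100 < 141.
m = 196: τ(196) = 9; 196 ≥ 141.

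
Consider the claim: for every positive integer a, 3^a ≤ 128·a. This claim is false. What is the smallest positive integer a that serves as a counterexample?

We need the least positive integer a for which 3^a > 128·a.
For a = 1, 2, 3, 4, 5, 6 the conclusion holds.
a = 7: 3^a = 2187 and 128·a = 896, so 2187 > 896.
Thus a = 7 disproves the claim, and no smaller a works.

a = 7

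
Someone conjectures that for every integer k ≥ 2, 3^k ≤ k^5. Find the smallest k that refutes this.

For k = 2, 3, 4, 5, 6, 7, 8, 9, 10 the conclusion holds.
k = 11: 3^k = 177147 and k^5 = 161051, so 177147 > 161051.

k = 11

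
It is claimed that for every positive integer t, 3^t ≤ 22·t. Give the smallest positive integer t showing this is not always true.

t = 5

For t = 1, 2, 3, 4 the conclusion holds.
t = 5: 3^t = 243 and 22·t = 110, so 243 > 110.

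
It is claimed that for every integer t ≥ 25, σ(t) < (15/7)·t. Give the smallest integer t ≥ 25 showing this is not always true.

The first 5 eligible values, up to t = 29, all satisfy the conclusion.
t = 30: σ(30) = 72; 72 ≥ 450/7.
Thus t = 30 disproves the claim, and no smaller t works.

t = 30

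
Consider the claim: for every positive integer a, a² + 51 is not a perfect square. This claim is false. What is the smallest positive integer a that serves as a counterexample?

For a = 1, 2, 3, 4, 5, 6 the conclusion holds.
a = 7: 7² + 51 = 100 = 10², a perfect square.
Thus a = 7 disproves the claim, and no smaller a works.

a = 7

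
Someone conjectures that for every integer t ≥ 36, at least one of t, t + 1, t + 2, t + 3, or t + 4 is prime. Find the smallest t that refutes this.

A counterexample is any integer t ≥ 36 such that t, t + 1, t + 2, t + 3, t + 4 are all composite; we check each in order.
For t = 36, 37, 38, 39, …, 45, 46, 47 the conclusion holds.
t = 48: 48 = 2 × 24; 49 = 7 × 7; 50 = 2 × 25; 51 = 3 × 17; 52 = 2 × 26 — all composite.

t = 48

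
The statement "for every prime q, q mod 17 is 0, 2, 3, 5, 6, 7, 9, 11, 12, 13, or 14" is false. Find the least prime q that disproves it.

For q = 2, 3, 5, 7, …, 43, 47, 53 the conclusion holds.
q = 59: 59 mod 17 = 8 — not in {0, 2, 3, 5, 6, 7, 9, 11, 12, 13, 14}.
So q = 59 is the smallest counterexample.

q = 59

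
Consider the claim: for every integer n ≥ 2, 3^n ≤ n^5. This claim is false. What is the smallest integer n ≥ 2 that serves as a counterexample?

A counterexample is any integer n ≥ 2 such that 3^n > n^5; we check each in order.
For n = 2, 3, 4, 5, 6, 7, 8, 9, 10 the conclusion holds.
n = 11: 3^n = 177147 and n^5 = 161051, so 177147 > 161051.
Thus n = 11 disproves the claim, and no smaller n works.

n = 11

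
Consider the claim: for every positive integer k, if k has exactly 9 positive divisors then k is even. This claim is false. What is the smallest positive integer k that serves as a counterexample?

We need the least positive integer k for which k has exactly 9 positive divisors but k is odd.
For k = 36, 100, 196 the conclusion holds.
k = 225: divisors of 225: 9 divisors; 225 is odd.

k = 225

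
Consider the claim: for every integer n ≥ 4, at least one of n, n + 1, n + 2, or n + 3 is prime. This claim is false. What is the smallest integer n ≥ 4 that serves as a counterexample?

A counterexample is any integer n ≥ 4 such that n, n + 1, n + 2, n + 3 are all composite; we check each in order.
The first 20 eligible values, up to n = 23, all satisfy the conclusion.
n = 24: 24 = 2 × 12; 25 = 5 × 5; 26 = 2 × 13; 27 = 3 × 9 — all composite.
Hence n = 24 is a counterexample.

n = 24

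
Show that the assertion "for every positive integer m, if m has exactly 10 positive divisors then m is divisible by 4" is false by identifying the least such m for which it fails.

m = 162

We need the least positive integer m for which m has exactly 10 positive divisors but m is not divisible by 4.
m = 48: τ(48) = 10; 48 mod 4 = 0.
m = 80: τ(80) = 10; 80 mod 4 = 0.
m = 112: τ(112) = 10; 112 mod 4 = 0.
m = 162: τ(162) = 10; 162 mod 4 = 2.
So m = 162 is the smallest counterexample.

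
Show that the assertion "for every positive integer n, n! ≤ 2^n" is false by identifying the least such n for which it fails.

n = 4

Check each positive integer n in order until n! > 2^n.
For n = 1, 2, 3 the conclusion holds.
n = 4: n! = 24 and 2^n = 16, so 24 > 16.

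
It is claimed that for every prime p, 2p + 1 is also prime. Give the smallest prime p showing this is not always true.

p = 7

A counterexample is any prime p such that 2p + 1 is not prime; we check each in order.
p = 2: 2p + 1 = 5, prime.
p = 3: 2p + 1 = 7, prime.
p = 5: 2p + 1 = 11, prime.
p = 7: 2p + 1 = 15 = 3 × 5, not prime.
Hence p = 7 is a counterexample.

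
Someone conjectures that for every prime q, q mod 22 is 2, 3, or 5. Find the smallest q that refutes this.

We need the least prime q for which the claim fails.
For q = 2, 3, 5 the conclusion holds.
q = 7: 7 mod 22 = 7 — not in {2, 3, 5}.
Thus q = 7 disproves the claim, and no smaller q works.

q = 7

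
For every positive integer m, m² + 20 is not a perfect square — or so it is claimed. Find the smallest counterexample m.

m = 4

A counterexample is any positive integer m such that m² + 20 is a perfect square; we check each in order.
m = 1: 1² + 20 = 21, not a perfect square.
m = 2: 2² + 20 = 24, not a perfect square.
m = 3: 3² + 20 = 29, not a perfect square.
m = 4: 4² + 20 = 36 = 6², a perfect square.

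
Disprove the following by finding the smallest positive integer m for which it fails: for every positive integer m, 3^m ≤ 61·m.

m = 6

A counterexample is any positive integer m such that 3^m > 61·m; we check each in order.
The first 5 eligible values, up to m = 5, all satisfy the conclusion.
m = 6: 3^m = 729 and 61·m = 366, so 729 > 366.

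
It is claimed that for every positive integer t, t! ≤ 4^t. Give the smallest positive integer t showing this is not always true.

Check each positive integer t in order until t! > 4^t.
t = 1: t! = 1 and 4^t = 4, so 1 ≤ 4.
t = 2: t! = 2 and 4^t = 16, so 2 ≤ 16.
t = 3: t! = 6 and 4^t = 64, so 6 ≤ 64.
t = 4: t! = 24 and 4^t = 256, so 24 ≤ 256.
t = 5: t! = 120 and 4^t = 1024, so 120 ≤ 1024.
t = 6: t! = 720 and 4^t = 4096, so 720 ≤ 4096.
t = 7: t! = 5040 and 4^t = 16384, so 5040 ≤ 16384.
t = 8: t! = 40320 and 4^t = 65536, so 40320 ≤ 65536.
t = 9: t! = 362880 and 4^t = 262144, so 362880 > 262144.

t = 9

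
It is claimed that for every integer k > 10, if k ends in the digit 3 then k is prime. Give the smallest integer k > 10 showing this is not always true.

k = 33

We need the least integer k > 10 for which k ends in the digit 3 but k is not prime.
k = 13: 13 ends in 3 and is prime.
k = 23: 23 ends in 3 and is prime.
k = 33: 33 ends in 3; 33 = 3 × 11, composite.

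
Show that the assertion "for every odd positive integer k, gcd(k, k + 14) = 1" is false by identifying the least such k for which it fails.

Check each odd positive integer k in order until gcd(k, k + 14) > 1.
k = 1: gcd(1, 15) = 1.
k = 3: gcd(3, 17) = 1.
k = 5: gcd(5, 19) = 1.
k = 7: gcd(7, 21) = 7.
So k = 7 is the smallest counterexample.

k = 7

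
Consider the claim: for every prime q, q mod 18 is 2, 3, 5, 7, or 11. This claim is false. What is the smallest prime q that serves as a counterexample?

We need the least prime q for which the claim fails.
For q = 2, 3, 5, 7, 11 the conclusion holds.
q = 13: 13 mod 18 = 13 — not in {2, 3, 5, 7, 11}.
Thus q = 13 disproves the claim, and no smaller q works.

q = 13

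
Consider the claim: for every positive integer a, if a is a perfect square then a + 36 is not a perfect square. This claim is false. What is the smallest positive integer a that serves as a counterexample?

a = 64

For a = 1, 4, 9, 16, 25, 36, 49 the conclusion holds.
a = 64: 64 = 8² and 64 + 36 = 100 = 10².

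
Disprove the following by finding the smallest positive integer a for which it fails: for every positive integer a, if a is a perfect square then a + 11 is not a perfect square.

A counterexample is any positive integer a such that a is a perfect square but a + 11 is a perfect square; we check each in order.
For a = 1, 4, 9, 16 the conclusion holds.
a = 25: 25 = 5² and 25 + 11 = 36 = 6².
Thus a = 25 disproves the claim, and no smaller a works.

a = 25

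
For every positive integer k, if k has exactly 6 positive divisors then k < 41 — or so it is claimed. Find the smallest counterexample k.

k = 44

k = 12: τ(12) = 6; 12 < 41.
k = 18: τ(18) = 6; 18 < 41.
k = 20: τ(20) = 6; 20 < 41.
k = 28: τ(28) = 6; 28 < 41.
k = 32: τ(32) = 6; 32 < 41.
k = 44: τ(44) = 6; 44 ≥ 41.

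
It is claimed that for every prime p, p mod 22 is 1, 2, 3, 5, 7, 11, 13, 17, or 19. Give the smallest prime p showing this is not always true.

Check each prime p in order until the claim fails.
For p = 2, 3, 5, 7, 11, 13, 17, 19, 23, 29 the conclusion holds.
p = 31: 31 mod 22 = 9 — not in {1, 2, 3, 5, 7, 11, 13, 17, 19}.

p = 31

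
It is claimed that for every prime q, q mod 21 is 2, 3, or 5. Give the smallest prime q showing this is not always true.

For q = 2, 3, 5 the conclusion holds.
q = 7: 7 mod 21 = 7 — not in {2, 3, 5}.
So q = 7 is the smallest counterexample.

q = 7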